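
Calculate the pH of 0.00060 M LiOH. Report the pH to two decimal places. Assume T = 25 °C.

pH = 10.78

LiOH is a strong base; [OH-] = 0.0006 M.
pOH = -log(0.0006) = 3.22
pH = 14.00 - 3.22 = 10.78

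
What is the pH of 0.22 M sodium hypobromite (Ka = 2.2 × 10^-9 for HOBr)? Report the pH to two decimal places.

OBr- is the conjugate base of the weak acid HOBr.
Kb = Kw/Ka = 1.0×10^-14 / 2.2 × 10^-9 = 4.55 × 10^-6
From the ICE table, Kb = x²/(0.22 − x) = 4.55 × 10^-6.
Since Kb ≪ C₀, x ≈ √(Kb·C₀) = 1.00 × 10^-3 M.
pOH = −log(1.00 × 10^-3) = 3.00; pH = 14.00 − 3.00 = 11.00

pH = 11.00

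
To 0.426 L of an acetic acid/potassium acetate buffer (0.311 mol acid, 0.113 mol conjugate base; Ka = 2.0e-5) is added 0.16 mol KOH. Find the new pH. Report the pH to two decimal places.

pH = 4.96

After neutralization: n(CH3COOH) = 0.151 mol, n(CH3COO-) = 0.273 mol.
pKa = −log(2.0 × 10^-5) = 4.699
Henderson–Hasselbalch with mole ratio 0.273/0.151: pH = 4.699 + (+0.257)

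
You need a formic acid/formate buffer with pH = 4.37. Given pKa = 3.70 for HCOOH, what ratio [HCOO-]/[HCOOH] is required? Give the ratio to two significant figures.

pH = pKa + log(r) ⇒ log(r) = 4.37 − 3.70 = +0.67
r = [HCOO-]/[HCOOH] = 10^(+0.67) = 4.68

ratio = 4.7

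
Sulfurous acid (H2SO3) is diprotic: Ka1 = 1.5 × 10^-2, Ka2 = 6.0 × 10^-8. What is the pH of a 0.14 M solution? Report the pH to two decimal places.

pH = 1.41

Ka1 ≫ Ka2, so treat the first dissociation as the only significant source of H+.
Ka1 = x²/(0.14 − x) = 1.5 × 10^-2
Solving the quadratic: x = (−Ka1 + √(Ka1² + 4·Ka1·C₀))/2 = 3.89 × 10^-2 M
pH = −log(3.89 × 10^-2) = 1.41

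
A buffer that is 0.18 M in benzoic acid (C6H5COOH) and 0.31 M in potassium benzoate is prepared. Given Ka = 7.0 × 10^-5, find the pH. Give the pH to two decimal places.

pKa = −log(7.0 × 10^-5) = 4.155
Henderson–Hasselbalch: pH = pKa + log([C6H5COO-]/[C6H5COOH]) = 4.155 + log(0.31/0.18)
pH = 4.155 + (+0.236) = 4.39

pH = 4.39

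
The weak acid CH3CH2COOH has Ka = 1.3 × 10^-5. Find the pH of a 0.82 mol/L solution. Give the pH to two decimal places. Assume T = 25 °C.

pH = 2.49

CH3CH2COOH ⇌ CH3CH2COO- + H+
Ka = [H+]²/(0.82 − [H+]) = 1.3 × 10^-5
Assume [H+] ≪ 0.82: [H+] ≈ √(1.3 × 10^-5 × 0.82) = 3.26 × 10^-3 M
Check: 0.4% ionized — well under 5%, approximation valid.
pH = −log(3.26 × 10^-3) = 2.49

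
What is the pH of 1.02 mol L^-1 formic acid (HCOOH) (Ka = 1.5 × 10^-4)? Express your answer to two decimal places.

pH = 1.91

HCOOH ⇌ HCOO- + H+
From the ICE table, Ka = x²/(1.02 − x) = 1.5 × 10^-4.
Since Ka ≪ C₀, x ≈ √(Ka·C₀) = 1.24 × 10^-2 M.
pH = −log[H+] = −log(1.24 × 10^-2) = 1.91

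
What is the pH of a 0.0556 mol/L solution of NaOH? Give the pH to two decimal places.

pH = 12.75

NaOH is a strong base; [OH-] = 0.0556 M.
pOH = -log(0.0556) = 1.25
pH = 14.00 - 1.25 = 12.75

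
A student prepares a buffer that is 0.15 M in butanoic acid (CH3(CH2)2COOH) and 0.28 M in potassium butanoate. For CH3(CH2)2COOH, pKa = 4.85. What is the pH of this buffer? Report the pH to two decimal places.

pH = 5.12

pH = pKa + log([A⁻]/[HA]) = 4.85 + log(0.28/0.15)
pH = 4.85 + (+0.271) = 5.12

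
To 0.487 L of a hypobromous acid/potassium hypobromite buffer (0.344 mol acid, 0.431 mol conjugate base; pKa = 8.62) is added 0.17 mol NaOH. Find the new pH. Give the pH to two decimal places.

OH- converts HOBr to OBr-: HOBr → 0.174 mol, OBr- → 0.601 mol.
pH = pKa + log([A⁻]/[HA]) = 8.62 + log(0.601/0.174) = 8.62 +0.538

pH = 9.16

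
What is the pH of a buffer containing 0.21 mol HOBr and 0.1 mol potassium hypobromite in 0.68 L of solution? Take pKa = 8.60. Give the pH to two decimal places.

pH = pKa + log([A⁻]/[HA]) = 8.60 + log(0.1/0.21)
pH = 8.60 + (-0.322) = 8.28

pH = 8.28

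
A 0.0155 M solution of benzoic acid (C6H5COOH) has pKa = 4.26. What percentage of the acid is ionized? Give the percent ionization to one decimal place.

C6H5COOH ⇌ C6H5COO- + H+; let x = [H+] at equilibrium.
Ka = 10^(−4.26) = 5.50 × 10^-5
Solve x² + 5.5e-05x − 8.52e-07 = 0 → x = 8.96 × 10^-4 M
% ionization = x/C₀ × 100% = 8.96 × 10^-4/0.0155 × 100% = 5.8%

5.8%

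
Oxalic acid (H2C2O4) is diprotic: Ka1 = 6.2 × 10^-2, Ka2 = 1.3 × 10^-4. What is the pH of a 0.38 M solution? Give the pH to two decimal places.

Since Ka1 ≫ Ka2, the first ionization dominates [H+].
Ka1 = x²/(0.38 − x) = 6.2 × 10^-2
Solving the quadratic: x = (−Ka1 + √(Ka1² + 4·Ka1·C₀))/2 = 1.26 × 10^-1 M
pH = −log(1.26 × 10^-1) = 0.90

pH = 0.90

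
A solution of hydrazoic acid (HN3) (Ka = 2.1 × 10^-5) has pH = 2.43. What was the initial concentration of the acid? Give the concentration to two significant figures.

C₀ = 6.6 × 10^-1 M

[H+] = 10^(-2.43) = 3.72 × 10^-3 M = x
Ka = x²/(C₀ − x) ⇒ C₀ = x + x²/Ka
C₀ = 3.72 × 10^-3 + (3.72 × 10^-3)²/(2.1 × 10^-5) = 6.63 × 10^-1 M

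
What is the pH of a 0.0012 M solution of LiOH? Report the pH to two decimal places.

pH = 11.08

LiOH is a strong base; [OH-] = 0.0012 M.
pOH = -log(0.0012) = 2.92
pH = 14.00 - 2.92 = 11.08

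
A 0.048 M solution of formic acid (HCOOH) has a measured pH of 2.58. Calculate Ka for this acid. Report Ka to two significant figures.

[H+] = 10^(-2.58) = 2.63 × 10^-3 M
At equilibrium [HA] = 0.048 − 2.63 × 10^-3 = 4.54 × 10^-2 M
Ka = [H+][A-]/[HA] = (2.63 × 10^-3)² / 4.54 × 10^-2 = 1.5 × 10^-4

Ka = 1.5 × 10^-4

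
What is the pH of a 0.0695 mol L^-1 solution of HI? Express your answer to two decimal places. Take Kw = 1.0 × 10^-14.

HI is a strong acid and dissociates completely, so [H+] = 0.0695 M.
pH = -log(0.0695) = 1.16

pH = 1.16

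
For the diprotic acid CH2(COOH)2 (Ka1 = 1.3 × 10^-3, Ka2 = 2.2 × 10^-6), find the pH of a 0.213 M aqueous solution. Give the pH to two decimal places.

Since Ka1 ≫ Ka2, the first ionization dominates [H+].
Ka1 = x²/(0.213 − x) = 1.3 × 10^-3
Solving the quadratic: x = (−Ka1 + √(Ka1² + 4·Ka1·C₀))/2 = 1.60 × 10^-2 M
pH = −log(1.60 × 10^-2) = 1.80

pH = 1.80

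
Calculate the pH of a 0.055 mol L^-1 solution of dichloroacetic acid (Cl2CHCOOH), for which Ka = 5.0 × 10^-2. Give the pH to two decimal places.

Cl2CHCOOH ⇌ Cl2CHCOO- + H+
Ka = [H+]²/(0.055 − [H+]) = 5.0 × 10^-2
Here C₀/Ka ≈ 1.1, so the small-[H+] approximation fails. Use the quadratic:
[H+] = (−Ka + √(Ka² + 4·Ka·C₀))/2 = 3.31 × 10^-2 M
pH = −log[H+] = −log(3.31 × 10^-2) = 1.48

pH = 1.48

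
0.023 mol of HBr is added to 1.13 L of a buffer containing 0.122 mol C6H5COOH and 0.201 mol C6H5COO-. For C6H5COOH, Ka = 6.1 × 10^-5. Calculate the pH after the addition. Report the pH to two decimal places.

After neutralization: n(C6H5COOH) = 0.145 mol, n(C6H5COO-) = 0.178 mol.
pKa = −log(6.1 × 10^-5) = 4.215
pH = pKa + log(n_C6H5COO-/n_C6H5COOH) = 4.215 + log(0.178/0.145) = 4.215 + (+0.089)

pH = 4.30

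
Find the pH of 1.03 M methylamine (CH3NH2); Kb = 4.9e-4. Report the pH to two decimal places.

CH3NH2 + H2O ⇌ CH3NH3+ + OH-
From the ICE table, Kb = [OH-]²/(1.03 − [OH-]) = 4.9 × 10^-4.
Since Kb ≪ C₀, [OH-] ≈ √(Kb·C₀) = 2.25 × 10^-2 M.
([OH-]/C₀ = 2.2% < 5%, so the approximation holds.)
pOH = 1.65, so pH = 14.00 − pOH = 12.35

pH = 12.35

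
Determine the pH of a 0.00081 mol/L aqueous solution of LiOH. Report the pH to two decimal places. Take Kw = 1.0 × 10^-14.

LiOH is a strong base; [OH-] = 0.00081 M.
pOH = -log(0.00081) = 3.09
pH = 14.00 - 3.09 = 10.91

pH = 10.91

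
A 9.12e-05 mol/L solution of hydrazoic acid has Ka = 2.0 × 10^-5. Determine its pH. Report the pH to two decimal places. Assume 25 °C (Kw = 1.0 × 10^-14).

HN3 ⇌ N3- + H+
Ka = x²/(9.12e-05 − x) = 2.0 × 10^-5
The 5% rule fails; solving x² + Ka·x − Ka·C₀ = 0 exactly:
x = [−2e-05 + √(2e-05² + 7.3e-09)]/2 = 3.39 × 10^-5 M
pH = −log(3.39 × 10^-5) = 4.47

pH = 4.47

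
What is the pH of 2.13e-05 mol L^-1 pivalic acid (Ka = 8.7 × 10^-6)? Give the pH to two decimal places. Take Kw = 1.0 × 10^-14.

pH = 5.00

(CH3)3CCOOH ⇌ (CH3)3CCOO- + H+
Let x = [H+] at equilibrium. Ka = x²/(2.13e-05 − x).
x is not negligible relative to C₀; solve x² + 8.7e-06·x − 1.85e-10 = 0.
x = (−Ka + √(Ka² + 4·Ka·C₀))/2 = 9.94 × 10^-6 M
pH = −log(9.94 × 10^-6) = 5.00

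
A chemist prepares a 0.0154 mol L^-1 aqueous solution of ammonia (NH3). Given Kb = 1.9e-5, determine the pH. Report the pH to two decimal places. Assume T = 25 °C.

pH = 10.73

NH3 + H2O ⇌ NH4+ + OH-
Kb = x²/(0.0154 − x) = 1.9 × 10^-5
Neglecting x in the denominator: x = √(1.9 × 10^-5 × 0.0154) = 5.41 × 10^-4 M
Check: 3.5% ionized — well under 5%, approximation valid.
pOH = 3.27, so pH = 14.00 − pOH = 10.73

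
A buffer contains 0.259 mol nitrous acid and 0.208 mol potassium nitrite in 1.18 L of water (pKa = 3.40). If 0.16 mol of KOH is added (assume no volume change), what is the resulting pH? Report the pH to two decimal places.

pH = 3.97

OH- converts HNO2 to NO2-: HNO2 → 0.099 mol, NO2- → 0.368 mol.
pH = pKa + log(n_NO2-/n_HNO2) = 3.40 + log(0.368/0.099) = 3.40 + (+0.570)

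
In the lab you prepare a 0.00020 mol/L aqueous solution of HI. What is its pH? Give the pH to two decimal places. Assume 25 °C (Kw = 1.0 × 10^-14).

HI is a strong acid and dissociates completely, so [H+] = 0.00020 M.
pH = -log(0.0002) = 3.70

pH = 3.70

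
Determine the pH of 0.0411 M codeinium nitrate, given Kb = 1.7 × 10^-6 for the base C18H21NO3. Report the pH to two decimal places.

C18H22NO3+ is the conjugate acid of the weak base C18H21NO3.
Ka = Kw/Kb = 1.0×10^-14 / 1.7 × 10^-6 = 5.88 × 10^-9
From the ICE table, Ka = [H+]²/(0.0411 − [H+]) = 5.88 × 10^-9.
Assume [H+] ≪ 0.0411: [H+] ≈ √(5.88 × 10^-9 × 0.0411) = 1.55 × 10^-5 M
pH = −log(1.55 × 10^-5) = 4.81

pH = 4.81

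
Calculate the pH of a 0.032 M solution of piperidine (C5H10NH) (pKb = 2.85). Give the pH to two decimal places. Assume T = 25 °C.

pH = 11.78

C5H10NH + H2O ⇌ C5H10NH2+ + OH-
Kb = 10^(−2.85) = 1.41 × 10^-3
Let x = [OH-] at equilibrium. Kb = x²/(0.032 − x).
The 5% rule fails; solving x² + Kb·x − Kb·C₀ = 0 exactly:
x = (−Kb + √(Kb² + 4·Kb·C₀))/2 = 6.05 × 10^-3 M
pOH = −log(6.05 × 10^-3) = 2.22; pH = 14.00 − 2.22 = 11.78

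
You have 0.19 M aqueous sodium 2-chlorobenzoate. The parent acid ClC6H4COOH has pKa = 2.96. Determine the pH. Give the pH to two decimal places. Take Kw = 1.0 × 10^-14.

pH = 8.12

ClC6H4COO- is the conjugate base of the weak acid ClC6H4COOH.
Ka = 10^(−2.96) = 1.10 × 10^-3
Kb = Kw/Ka = 1.0×10^-14 / 1.10 × 10^-3 = 9.09 × 10^-12
Let x = [OH-] at equilibrium. Kb = x²/(0.19 − x).
Assume x ≪ 0.19: x ≈ √(9.09 × 10^-12 × 0.19) = 1.31 × 10^-6 M
Check: 0.00069% ionized — well under 5%, approximation valid.
pOH = 5.88, so pH = 14.00 − pOH = 8.12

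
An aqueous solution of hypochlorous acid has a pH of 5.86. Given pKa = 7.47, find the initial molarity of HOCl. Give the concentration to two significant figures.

[H+] = 10^(-5.86) = 1.38 × 10^-6 M = x
Ka = 10^(−7.47) = 3.39 × 10^-8
Ka = x²/(C₀ − x) ⇒ C₀ = x + x²/Ka
C₀ = 1.38 × 10^-6 + (1.38 × 10^-6)²/(3.39 × 10^-8) = 5.76 × 10^-5 M

C₀ = 5.8 × 10^-5 M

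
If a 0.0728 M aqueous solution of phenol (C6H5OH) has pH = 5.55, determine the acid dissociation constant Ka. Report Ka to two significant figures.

[H+] = 10^(-5.55) = 2.82 × 10^-6 M
At equilibrium [HA] = 0.0728 − 2.82 × 10^-6 = 7.28 × 10^-2 M
Ka = [H+][A-]/[HA] = (2.82 × 10^-6)² / 7.28 × 10^-2 = 1.1 × 10^-10

Ka = 1.1 × 10^-10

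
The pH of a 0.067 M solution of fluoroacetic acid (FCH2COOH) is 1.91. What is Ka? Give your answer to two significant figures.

Ka = 2.8 × 10^-3

[H+] = 10^(-1.91) = 1.23 × 10^-2 M
At equilibrium [HA] = 0.067 − 1.23 × 10^-2 = 5.47 × 10^-2 M
Ka = [H+][A-]/[HA] = (1.23 × 10^-2)² / 5.47 × 10^-2 = 2.8 × 10^-3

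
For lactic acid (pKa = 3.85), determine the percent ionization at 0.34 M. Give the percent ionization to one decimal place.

CH3CH(OH)COOH ⇌ CH3CH(OH)COO- + H+; let x = [H+] at equilibrium.
Ka = 10^(−3.85) = 1.41 × 10^-4
x ≈ √(Ka·C₀) = √(1.41 × 10^-4 × 0.34) = 6.92 × 10^-3 M
Fraction ionized = 6.92 × 10^-3 / 0.34 = 0.0204 → 2.0%

2.0%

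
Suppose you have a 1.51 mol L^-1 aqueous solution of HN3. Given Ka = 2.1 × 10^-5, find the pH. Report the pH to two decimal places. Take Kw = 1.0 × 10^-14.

pH = 2.25

HN3 ⇌ N3- + H+
From the ICE table, Ka = [H+]²/(1.51 − [H+]) = 2.1 × 10^-5.
Since Ka ≪ C₀, [H+] ≈ √(Ka·C₀) = 5.63 × 10^-3 M.
([H+]/C₀ = 0.37% < 5%, so the approximation holds.)
pH = −log(5.63 × 10^-3) = 2.25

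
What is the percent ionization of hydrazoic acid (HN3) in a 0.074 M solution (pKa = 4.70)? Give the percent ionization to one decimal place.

HN3 ⇌ N3- + H+; let x = [H+] at equilibrium.
Ka = 10^(−4.70) = 2.00 × 10^-5
x ≈ √(Ka·C₀) = √(2.00 × 10^-5 × 0.074) = 1.22 × 10^-3 M
Fraction ionized = 1.22 × 10^-3 / 0.074 = 0.0165 → 1.6%

1.6%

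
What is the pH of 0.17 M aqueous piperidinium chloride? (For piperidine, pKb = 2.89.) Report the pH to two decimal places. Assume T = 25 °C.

C5H10NH2+ is the conjugate acid of the weak base C5H10NH.
Kb = 10^(−2.89) = 1.29 × 10^-3
Ka = Kw/Kb = 1.0×10^-14 / 1.29 × 10^-3 = 7.75 × 10^-12
Ka = x²/(0.17 − x) = 7.75 × 10^-12
Since Ka ≪ C₀, x ≈ √(Ka·C₀) = 1.15 × 10^-6 M.
(x/C₀ = 0.00068% < 5%, so the approximation holds.)
pH = −log(1.15 × 10^-6) = 5.94

pH = 5.94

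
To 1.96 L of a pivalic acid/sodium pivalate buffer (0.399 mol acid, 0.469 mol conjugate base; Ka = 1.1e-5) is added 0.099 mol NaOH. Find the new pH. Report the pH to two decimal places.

After neutralization: n((CH3)3CCOOH) = 0.3 mol, n((CH3)3CCOO-) = 0.568 mol.
pKa = −log(1.1 × 10^-5) = 4.959
pH = pKa + log(n_(CH3)3CCOO-/n_(CH3)3CCOOH) = 4.959 + log(0.568/0.3) = 4.959 + (+0.277)

pH = 5.24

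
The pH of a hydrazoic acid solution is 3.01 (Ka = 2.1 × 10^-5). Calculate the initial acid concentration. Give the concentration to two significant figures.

[H+] = 10^(-3.01) = 9.77 × 10^-4 M = x
Ka = x²/(C₀ − x) ⇒ C₀ = x + x²/Ka
C₀ = 9.77 × 10^-4 + (9.77 × 10^-4)²/(2.1 × 10^-5) = 4.64 × 10^-2 M

C₀ = 4.6 × 10^-2 M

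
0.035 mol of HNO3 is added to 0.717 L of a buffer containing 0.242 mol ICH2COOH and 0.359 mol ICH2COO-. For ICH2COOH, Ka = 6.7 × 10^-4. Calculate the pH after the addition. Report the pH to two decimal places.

pH = 3.24

Added H+ converts ICH2COO- to ICH2COOH: ICH2COOH → 0.277 mol, ICH2COO- → 0.324 mol.
pKa = −log(6.7 × 10^-4) = 3.174
pH = pKa + log(n_ICH2COO-/n_ICH2COOH) = 3.174 + log(0.324/0.277) = 3.174 + (+0.068)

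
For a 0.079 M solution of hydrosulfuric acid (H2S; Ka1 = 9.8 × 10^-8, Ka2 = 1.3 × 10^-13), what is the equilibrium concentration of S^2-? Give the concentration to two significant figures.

1.3 × 10^-13 M

First ionization gives [H+] ≈ [HS-] = 8.80 × 10^-5 M.
Second step: Ka2 = [H+][S^2-]/[HS-] ≈ [S^2-] (since [H+] ≈ [HS-]).
So [S^2-] ≈ Ka2.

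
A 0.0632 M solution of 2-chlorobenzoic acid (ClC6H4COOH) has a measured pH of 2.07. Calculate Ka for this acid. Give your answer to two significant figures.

Ka = 1.3 × 10^-3

[H+] = 10^(-2.07) = 8.51 × 10^-3 M
At equilibrium [HA] = 0.0632 − 8.51 × 10^-3 = 5.47 × 10^-2 M
Ka = [H+][A-]/[HA] = (8.51 × 10^-3)² / 5.47 × 10^-2 = 1.3 × 10^-3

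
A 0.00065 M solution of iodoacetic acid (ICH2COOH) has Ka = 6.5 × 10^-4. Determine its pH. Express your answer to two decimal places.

pH = 3.40

ICH2COOH ⇌ ICH2COO- + H+
From the ICE table, Ka = [H+]²/(0.00065 − [H+]) = 6.5 × 10^-4.
The 5% rule fails; solving [H+]² + Ka·[H+] − Ka·C₀ = 0 exactly:
[H+] = (−Ka + √(Ka² + 4·Ka·C₀))/2 = 4.02 × 10^-4 M
pH = −log[H+] = −log(4.02 × 10^-4) = 3.40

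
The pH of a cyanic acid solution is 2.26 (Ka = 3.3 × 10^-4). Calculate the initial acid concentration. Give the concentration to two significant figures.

[H+] = 10^(-2.26) = 5.50 × 10^-3 M = x
Ka = x²/(C₀ − x) ⇒ C₀ = x + x²/Ka
C₀ = 5.50 × 10^-3 + (5.50 × 10^-3)²/(3.3 × 10^-4) = 9.72 × 10^-2 M

C₀ = 9.7 × 10^-2 M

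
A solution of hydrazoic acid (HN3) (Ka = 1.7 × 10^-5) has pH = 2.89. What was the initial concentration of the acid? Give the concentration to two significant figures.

C₀ = 9.9 × 10^-2 M

[H+] = 10^(-2.89) = 1.29 × 10^-3 M = x
Ka = x²/(C₀ − x) ⇒ C₀ = x + x²/Ka
C₀ = 1.29 × 10^-3 + (1.29 × 10^-3)²/(1.7 × 10^-5) = 9.92 × 10^-2 M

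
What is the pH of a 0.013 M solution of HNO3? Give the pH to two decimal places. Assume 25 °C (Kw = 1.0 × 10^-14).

pH = 1.89

HNO3 is a strong acid and dissociates completely, so [H+] = 0.013 M.
pH = -log(0.013) = 1.89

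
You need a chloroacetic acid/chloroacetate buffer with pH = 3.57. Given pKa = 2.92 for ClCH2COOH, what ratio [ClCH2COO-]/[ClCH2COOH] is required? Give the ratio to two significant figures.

pH = pKa + log(r) ⇒ log(r) = 3.57 − 2.92 = +0.65
r = [ClCH2COO-]/[ClCH2COOH] = 10^(+0.65) = 4.47

ratio = 4.5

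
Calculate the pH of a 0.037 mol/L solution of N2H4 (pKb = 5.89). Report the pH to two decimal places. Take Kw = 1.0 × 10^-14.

pH = 10.34

N2H4 + H2O ⇌ N2H5+ + OH-
Kb = 10^(−5.89) = 1.29 × 10^-6
Kb = x²/(0.037 − x) = 1.29 × 10^-6
Assume x ≪ 0.037: x ≈ √(1.29 × 10^-6 × 0.037) = 2.18 × 10^-4 M
(x/C₀ = 0.59% < 5%, so the approximation holds.)
pOH = −log(2.18 × 10^-4) = 3.66; pH = 14.00 − 3.66 = 10.34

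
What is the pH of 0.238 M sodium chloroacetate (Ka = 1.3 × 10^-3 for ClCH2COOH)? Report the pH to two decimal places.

ClCH2COO- is the conjugate base of the weak acid ClCH2COOH.
Kb = Kw/Ka = 1.0×10^-14 / 1.3 × 10^-3 = 7.69 × 10^-12
Let x = [OH-] at equilibrium. Kb = x²/(0.238 − x).
Since Kb ≪ C₀, x ≈ √(Kb·C₀) = 1.35 × 10^-6 M.
(x/C₀ = 0.00057% < 5%, so the approximation holds.)
pOH = 5.87, so pH = 14.00 − pOH = 8.13

pH = 8.13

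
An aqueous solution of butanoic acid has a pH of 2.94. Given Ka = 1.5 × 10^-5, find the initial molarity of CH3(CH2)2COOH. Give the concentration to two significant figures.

[H+] = 10^(-2.94) = 1.15 × 10^-3 M = x
Ka = x²/(C₀ − x) ⇒ C₀ = x + x²/Ka
C₀ = 1.15 × 10^-3 + (1.15 × 10^-3)²/(1.5 × 10^-5) = 8.93 × 10^-2 M

C₀ = 8.9 × 10^-2 M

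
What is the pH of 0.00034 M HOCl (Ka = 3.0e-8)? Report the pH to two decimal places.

pH = 5.50

HOCl ⇌ OCl- + H+
From the ICE table, Ka = [H+]²/(0.00034 − [H+]) = 3.0 × 10^-8.
Since Ka ≪ C₀, [H+] ≈ √(Ka·C₀) = 3.19 × 10^-6 M.
pH = −log[H+] = −log(3.19 × 10^-6) = 5.50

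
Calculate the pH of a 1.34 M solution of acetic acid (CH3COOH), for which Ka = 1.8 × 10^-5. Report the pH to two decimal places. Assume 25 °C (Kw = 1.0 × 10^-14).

CH3COOH ⇌ CH3COO- + H+
From the ICE table, Ka = x²/(1.34 − x) = 1.8 × 10^-5.
Assume x ≪ 1.34: x ≈ √(1.8 × 10^-5 × 1.34) = 4.91 × 10^-3 M
pH = −log(4.91 × 10^-3) = 2.31

pH = 2.31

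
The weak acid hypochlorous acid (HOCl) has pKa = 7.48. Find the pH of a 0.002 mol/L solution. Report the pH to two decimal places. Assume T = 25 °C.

HOCl ⇌ OCl- + H+
Ka = 10^(−7.48) = 3.31 × 10^-8
Let x = [H+] at equilibrium. Ka = x²/(0.002 − x).
Neglecting x in the denominator: x = √(3.31 × 10^-8 × 0.002) = 8.14 × 10^-6 M
Check: 0.41% ionized — well under 5%, approximation valid.
pH = −log(8.14 × 10^-6) = 5.09

pH = 5.09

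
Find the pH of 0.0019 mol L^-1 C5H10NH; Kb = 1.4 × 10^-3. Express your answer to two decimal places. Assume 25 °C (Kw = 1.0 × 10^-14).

pH = 11.03

C5H10NH + H2O ⇌ C5H10NH2+ + OH-
Kb = [OH-]²/(0.0019 − [OH-]) = 1.4 × 10^-3
Here C₀/Kb ≈ 1.36, so the small-[OH-] approximation fails. Use the quadratic:
[OH-] = [−0.0014 + √(0.0014² + 1.06e-05)]/2 = 1.07 × 10^-3 M
pOH = −log(1.07 × 10^-3) = 2.97; pH = 14.00 − 2.97 = 11.03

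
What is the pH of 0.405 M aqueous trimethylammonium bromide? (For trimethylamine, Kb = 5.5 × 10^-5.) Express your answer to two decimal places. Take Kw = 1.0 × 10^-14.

pH = 5.07

(CH3)3NH+ is the conjugate acid of the weak base (CH3)3N.
Ka = Kw/Kb = 1.0×10^-14 / 5.5 × 10^-5 = 1.82 × 10^-10
From the ICE table, Ka = [H+]²/(0.405 − [H+]) = 1.82 × 10^-10.
Assume [H+] ≪ 0.405: [H+] ≈ √(1.82 × 10^-10 × 0.405) = 8.59 × 10^-6 M
Check: 0.0021% ionized — well under 5%, approximation valid.
pH = −log[H+] = −log(8.59 × 10^-6) = 5.07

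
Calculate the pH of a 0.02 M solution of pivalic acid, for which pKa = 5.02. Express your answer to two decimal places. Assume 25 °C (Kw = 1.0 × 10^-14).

(CH3)3CCOOH ⇌ (CH3)3CCOO- + H+
Ka = 10^(−5.02) = 9.55 × 10^-6
Ka = x²/(0.02 − x) = 9.55 × 10^-6
Neglecting x in the denominator: x = √(9.55 × 10^-6 × 0.02) = 4.37 × 10^-4 M
pH = −log[H+] = −log(4.37 × 10^-4) = 3.36

pH = 3.36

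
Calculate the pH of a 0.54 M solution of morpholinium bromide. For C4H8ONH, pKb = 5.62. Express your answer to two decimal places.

C4H8ONH2+ is the conjugate acid of the weak base C4H8ONH.
Kb = 10^(−5.62) = 2.40 × 10^-6
Ka = Kw/Kb = 1.0×10^-14 / 2.40 × 10^-6 = 4.17 × 10^-9
Let x = [H+] at equilibrium. Ka = x²/(0.54 − x).
Neglecting x in the denominator: x = √(4.17 × 10^-9 × 0.54) = 4.75 × 10^-5 M
(x/C₀ = 0.0088% < 5%, so the approximation holds.)
pH = −log(4.75 × 10^-5) = 4.32

pH = 4.32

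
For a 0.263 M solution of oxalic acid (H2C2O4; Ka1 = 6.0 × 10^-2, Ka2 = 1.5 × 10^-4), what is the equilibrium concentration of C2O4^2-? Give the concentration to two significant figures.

First ionization gives [H+] ≈ [HC2O4-] = 9.92 × 10^-2 M.
Second step: Ka2 = [H+][C2O4^2-]/[HC2O4-] ≈ [C2O4^2-] (since [H+] ≈ [HC2O4-]).
So [C2O4^2-] ≈ Ka2.

1.5 × 10^-4 M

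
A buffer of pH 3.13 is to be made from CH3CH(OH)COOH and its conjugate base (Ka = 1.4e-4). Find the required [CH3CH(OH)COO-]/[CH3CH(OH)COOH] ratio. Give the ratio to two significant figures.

pKa = -log(1.4 × 10^-4) = 3.854
pH = pKa + log(r) ⇒ log(r) = 3.13 − 3.854 = -0.724
r = [CH3CH(OH)COO-]/[CH3CH(OH)COOH] = 10^(-0.724) = 0.189

ratio = 0.19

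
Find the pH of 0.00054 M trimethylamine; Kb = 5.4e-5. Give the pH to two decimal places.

pH = 10.16

(CH3)3N + H2O ⇌ (CH3)3NH+ + OH-
From the ICE table, Kb = x²/(0.00054 − x) = 5.4 × 10^-5.
x is not negligible relative to C₀; solve x² + 5.4e-05·x − 2.92e-08 = 0.
x = [−5.4e-05 + √(5.4e-05² + 1.17e-07)]/2 = 1.46 × 10^-4 M
pOH = 3.84, so pH = 14.00 − pOH = 10.16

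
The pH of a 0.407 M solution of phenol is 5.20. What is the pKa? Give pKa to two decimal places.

pKa = 10.01

[H+] = 10^(-5.20) = 6.31 × 10^-6 M
At equilibrium [HA] = 0.407 − 6.31 × 10^-6 = 4.07 × 10^-1 M
Ka = [H+][A-]/[HA] = (6.31 × 10^-6)² / 4.07 × 10^-1 = 9.78 × 10^-11
pKa = -log(9.78 × 10^-11) = 10.01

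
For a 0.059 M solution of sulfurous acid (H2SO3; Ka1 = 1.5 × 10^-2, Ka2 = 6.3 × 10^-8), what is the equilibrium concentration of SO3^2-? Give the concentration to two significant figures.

First ionization gives [H+] ≈ [HSO3-] = 2.32 × 10^-2 M.
Second step: Ka2 = [H+][SO3^2-]/[HSO3-] ≈ [SO3^2-] (since [H+] ≈ [HSO3-]).
So [SO3^2-] ≈ Ka2.

6.3 × 10^-8 M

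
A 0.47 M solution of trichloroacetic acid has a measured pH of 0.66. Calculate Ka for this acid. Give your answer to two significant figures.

Ka = 1.9 × 10^-1

[H+] = 10^(-0.66) = 2.19 × 10^-1 M
At equilibrium [HA] = 0.47 − 2.19 × 10^-1 = 2.51 × 10^-1 M
Ka = [H+][A-]/[HA] = (2.19 × 10^-1)² / 2.51 × 10^-1 = 1.9 × 10^-1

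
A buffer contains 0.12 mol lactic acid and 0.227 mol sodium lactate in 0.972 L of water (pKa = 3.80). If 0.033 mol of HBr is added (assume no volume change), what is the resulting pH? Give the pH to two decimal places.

pH = 3.90

After neutralization: n(CH3CH(OH)COOH) = 0.153 mol, n(CH3CH(OH)COO-) = 0.194 mol.
pH = pKa + log(n_CH3CH(OH)COO-/n_CH3CH(OH)COOH) = 3.80 + log(0.194/0.153) = 3.80 + (+0.103)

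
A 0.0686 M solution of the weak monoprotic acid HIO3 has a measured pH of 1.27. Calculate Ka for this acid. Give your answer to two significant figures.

[H+] = 10^(-1.27) = 5.37 × 10^-2 M
At equilibrium [HA] = 0.0686 − 5.37 × 10^-2 = 1.49 × 10^-2 M
Ka = [H+][A-]/[HA] = (5.37 × 10^-2)² / 1.49 × 10^-2 = 1.9 × 10^-1

Ka = 1.9 × 10^-1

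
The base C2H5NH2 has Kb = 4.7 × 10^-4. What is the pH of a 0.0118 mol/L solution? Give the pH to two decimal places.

pH = 11.33

C2H5NH2 + H2O ⇌ C2H5NH3+ + OH-
Kb = x²/(0.0118 − x) = 4.7 × 10^-4
Here C₀/Kb ≈ 25.1, so the small-x approximation fails. Use the quadratic:
x = [−0.00047 + √(0.00047² + 2.22e-05)]/2 = 2.13 × 10^-3 M
pOH = 2.67, so pH = 14.00 − pOH = 11.33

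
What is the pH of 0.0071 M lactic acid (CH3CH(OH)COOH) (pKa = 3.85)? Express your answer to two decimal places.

CH3CH(OH)COOH ⇌ CH3CH(OH)COO- + H+
Ka = 10^(−3.85) = 1.41 × 10^-4
From the ICE table, Ka = x²/(0.0071 − x) = 1.41 × 10^-4.
x is not negligible relative to C₀; solve x² + 0.000141·x − 1e-06 = 0.
x = [−0.000141 + √(0.000141² + 4e-06)]/2 = 9.33 × 10^-4 M
pH = −log[H+] = −log(9.33 × 10^-4) = 3.03

pH = 3.03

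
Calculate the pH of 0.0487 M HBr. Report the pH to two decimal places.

pH = 1.31

HBr is a strong acid and dissociates completely, so [H+] = 0.0487 M.
pH = -log(0.0487) = 1.31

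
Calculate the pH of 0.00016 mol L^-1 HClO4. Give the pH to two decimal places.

HClO4 is a strong acid and dissociates completely, so [H+] = 0.00016 M.
pH = -log(0.00016) = 3.80

pH = 3.80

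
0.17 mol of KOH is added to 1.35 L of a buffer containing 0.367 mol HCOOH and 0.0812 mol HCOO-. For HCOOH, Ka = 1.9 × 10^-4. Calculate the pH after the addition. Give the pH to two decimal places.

After neutralization: n(HCOOH) = 0.197 mol, n(HCOO-) = 0.251 mol.
pKa = −log(1.9 × 10^-4) = 3.721
Henderson–Hasselbalch with mole ratio 0.251/0.197: pH = 3.721 + (+0.105)

pH = 3.83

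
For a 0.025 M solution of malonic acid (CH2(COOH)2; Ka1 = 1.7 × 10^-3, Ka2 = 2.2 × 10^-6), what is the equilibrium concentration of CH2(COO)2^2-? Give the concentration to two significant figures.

First ionization gives [H+] ≈ [CH2(COOH)COO-] = 5.72 × 10^-3 M.
Second step: Ka2 = [H+][CH2(COO)2^2-]/[CH2(COOH)COO-] ≈ [CH2(COO)2^2-] (since [H+] ≈ [CH2(COOH)COO-]).
So [CH2(COO)2^2-] ≈ Ka2.

2.2 × 10^-6 M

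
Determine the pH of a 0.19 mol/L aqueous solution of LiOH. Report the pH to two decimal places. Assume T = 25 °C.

LiOH is a strong base; [OH-] = 0.19 M.
pOH = -log(0.19) = 0.72
pH = 14.00 - 0.72 = 13.28

pH = 13.28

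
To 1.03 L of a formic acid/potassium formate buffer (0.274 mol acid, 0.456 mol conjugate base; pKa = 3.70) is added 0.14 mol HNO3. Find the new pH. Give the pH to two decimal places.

Added H+ converts HCOO- to HCOOH: HCOOH → 0.414 mol, HCOO- → 0.316 mol.
pH = pKa + log([A⁻]/[HA]) = 3.70 + log(0.316/0.414) = 3.70 -0.117

pH = 3.58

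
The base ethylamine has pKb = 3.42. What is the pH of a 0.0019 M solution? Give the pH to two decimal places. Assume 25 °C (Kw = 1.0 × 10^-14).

pH = 10.83

C2H5NH2 + H2O ⇌ C2H5NH3+ + OH-
Kb = 10^(−3.42) = 3.80 × 10^-4
Kb = [OH-]²/(0.0019 − [OH-]) = 3.80 × 10^-4
[OH-] is not negligible relative to C₀; solve [OH-]² + 0.00038·[OH-] − 7.22e-07 = 0.
[OH-] = (−Kb + √(Kb² + 4·Kb·C₀))/2 = 6.81 × 10^-4 M
pOH = −log(6.81 × 10^-4) = 3.17; pH = 14.00 − 3.17 = 10.83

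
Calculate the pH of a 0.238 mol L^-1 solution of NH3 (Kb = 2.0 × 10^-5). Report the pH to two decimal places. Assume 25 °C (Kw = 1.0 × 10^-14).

pH = 11.34

NH3 + H2O ⇌ NH4+ + OH-
From the ICE table, Kb = x²/(0.238 − x) = 2.0 × 10^-5.
Neglecting x in the denominator: x = √(2.0 × 10^-5 × 0.238) = 2.18 × 10^-3 M
pOH = −log(2.18 × 10^-3) = 2.66; pH = 14.00 − 2.66 = 11.34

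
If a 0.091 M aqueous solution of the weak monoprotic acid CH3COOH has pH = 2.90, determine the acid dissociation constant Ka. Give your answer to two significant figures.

[H+] = 10^(-2.90) = 1.26 × 10^-3 M
At equilibrium [HA] = 0.091 − 1.26 × 10^-3 = 8.97 × 10^-2 M
Ka = [H+][A-]/[HA] = (1.26 × 10^-3)² / 8.97 × 10^-2 = 1.8 × 10^-5

Ka = 1.8 × 10^-5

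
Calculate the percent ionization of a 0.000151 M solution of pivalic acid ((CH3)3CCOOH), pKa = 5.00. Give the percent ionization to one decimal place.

22.6%

(CH3)3CCOOH ⇌ (CH3)3CCOO- + H+; let x = [H+] at equilibrium.
Ka = 10^(−5.00) = 1.00 × 10^-5
Ka = x²/(C₀ − x); solving the quadratic gives x = 3.42 × 10^-5 M.
Fraction ionized = 3.42 × 10^-5 / 0.000151 = 0.2265 → 22.6%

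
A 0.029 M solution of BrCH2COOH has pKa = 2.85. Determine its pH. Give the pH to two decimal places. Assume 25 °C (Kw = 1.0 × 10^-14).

pH = 2.24

BrCH2COOH ⇌ BrCH2COO- + H+
Ka = 10^(−2.85) = 1.41 × 10^-3
Ka = [H+]²/(0.029 − [H+]) = 1.41 × 10^-3
Here C₀/Ka ≈ 20.6, so the small-[H+] approximation fails. Use the quadratic:
[H+] = [−0.00141 + √(0.00141² + 0.000164)]/2 = 5.73 × 10^-3 M
pH = −log(5.73 × 10^-3) = 2.24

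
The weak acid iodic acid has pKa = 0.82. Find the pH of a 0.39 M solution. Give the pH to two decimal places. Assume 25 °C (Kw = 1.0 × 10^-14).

HIO3 ⇌ IO3- + H+
Ka = 10^(−0.82) = 1.51 × 10^-1
Ka = [H+]²/(0.39 − [H+]) = 1.51 × 10^-1
Here C₀/Ka ≈ 2.58, so the small-[H+] approximation fails. Use the quadratic:
[H+] = [−0.151 + √(0.151² + 0.236)]/2 = 1.79 × 10^-1 M
pH = −log(1.79 × 10^-1) = 0.75

pH = 0.75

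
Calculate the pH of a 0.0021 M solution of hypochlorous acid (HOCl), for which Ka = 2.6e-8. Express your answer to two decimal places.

pH = 5.13

HOCl ⇌ OCl- + H+
Ka = [H+]²/(0.0021 − [H+]) = 2.6 × 10^-8
Neglecting [H+] in the denominator: [H+] = √(2.6 × 10^-8 × 0.0021) = 7.39 × 10^-6 M
([H+]/C₀ = 0.35% < 5%, so the approximation holds.)
pH = −log[H+] = −log(7.39 × 10^-6) = 5.13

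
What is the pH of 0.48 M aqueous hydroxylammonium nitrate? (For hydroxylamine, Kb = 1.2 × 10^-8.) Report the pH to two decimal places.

pH = 3.20

NH3OH+ is the conjugate acid of the weak base NH2OH.
Ka = Kw/Kb = 1.0×10^-14 / 1.2 × 10^-8 = 8.33 × 10^-7
Ka = x²/(0.48 − x) = 8.33 × 10^-7
Neglecting x in the denominator: x = √(8.33 × 10^-7 × 0.48) = 6.32 × 10^-4 M
pH = −log(6.32 × 10^-4) = 3.20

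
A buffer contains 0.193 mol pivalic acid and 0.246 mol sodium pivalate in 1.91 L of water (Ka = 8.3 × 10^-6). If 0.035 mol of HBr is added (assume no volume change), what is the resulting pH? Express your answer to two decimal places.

pH = 5.05

After neutralization: n((CH3)3CCOOH) = 0.228 mol, n((CH3)3CCOO-) = 0.211 mol.
pKa = −log(8.3 × 10^-6) = 5.081
pH = pKa + log(n_(CH3)3CCOO-/n_(CH3)3CCOOH) = 5.081 + log(0.211/0.228) = 5.081 + (-0.034)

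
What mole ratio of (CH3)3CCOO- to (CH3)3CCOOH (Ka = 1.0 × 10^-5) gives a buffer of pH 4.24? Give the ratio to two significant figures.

pKa = -log(1.0 × 10^-5) = 5.000
pH = pKa + log(r) ⇒ log(r) = 4.24 − 5.000 = -0.760
r = [(CH3)3CCOO-]/[(CH3)3CCOOH] = 10^(-0.760) = 0.174

ratio = 0.17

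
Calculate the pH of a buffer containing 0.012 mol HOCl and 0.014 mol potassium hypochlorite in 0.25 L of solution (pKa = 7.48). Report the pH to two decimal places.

pH = 7.55

pH = pKa + log([A⁻]/[HA]) = 7.48 + log(0.014/0.012)
pH = 7.48 + (+0.067) = 7.55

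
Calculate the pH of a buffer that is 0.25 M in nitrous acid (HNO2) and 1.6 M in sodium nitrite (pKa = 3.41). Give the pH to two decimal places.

Using pH = pKa + log([base]/[acid]) with [base]/[acid] = 1.6/0.25:
pH = 3.41 + (+0.806) = 4.22

pH = 4.22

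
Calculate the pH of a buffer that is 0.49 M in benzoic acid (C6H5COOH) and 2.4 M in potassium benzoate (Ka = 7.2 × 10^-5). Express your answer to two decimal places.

pKa = −log(7.2 × 10^-5) = 4.143
Using pH = pKa + log([base]/[acid]) with [base]/[acid] = 2.4/0.49:
pH = 4.143 + (+0.690) = 4.83

pH = 4.83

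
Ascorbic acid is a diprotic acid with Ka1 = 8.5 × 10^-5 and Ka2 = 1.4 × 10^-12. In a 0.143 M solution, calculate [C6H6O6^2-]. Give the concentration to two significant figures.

First ionization gives [H+] ≈ [HC6H6O6-] = 3.49 × 10^-3 M.
Second step: Ka2 = [H+][C6H6O6^2-]/[HC6H6O6-] ≈ [C6H6O6^2-] (since [H+] ≈ [HC6H6O6-]).
So [C6H6O6^2-] ≈ Ka2.

1.4 × 10^-12 M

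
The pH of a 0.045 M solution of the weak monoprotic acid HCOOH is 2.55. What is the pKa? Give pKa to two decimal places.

pKa = 3.73

[H+] = 10^(-2.55) = 2.82 × 10^-3 M
At equilibrium [HA] = 0.045 − 2.82 × 10^-3 = 4.22 × 10^-2 M
Ka = [H+][A-]/[HA] = (2.82 × 10^-3)² / 4.22 × 10^-2 = 1.88 × 10^-4
pKa = -log(1.88 × 10^-4) = 3.73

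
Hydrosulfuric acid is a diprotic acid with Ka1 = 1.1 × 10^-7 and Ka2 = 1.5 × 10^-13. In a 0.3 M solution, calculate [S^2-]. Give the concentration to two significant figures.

1.5 × 10^-13 M

First ionization gives [H+] ≈ [HS-] = 1.82 × 10^-4 M.
Second step: Ka2 = [H+][S^2-]/[HS-] ≈ [S^2-] (since [H+] ≈ [HS-]).
So [S^2-] ≈ Ka2.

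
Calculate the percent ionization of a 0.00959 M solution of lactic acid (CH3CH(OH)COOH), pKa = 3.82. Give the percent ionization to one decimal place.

11.8%

CH3CH(OH)COOH ⇌ CH3CH(OH)COO- + H+; let x = [H+] at equilibrium.
Ka = 10^(−3.82) = 1.51 × 10^-4
Solve x² + 0.000151x − 1.45e-06 = 0 → x = 1.13 × 10^-3 M
Fraction ionized = 1.13 × 10^-3 / 0.00959 = 0.1178 → 11.8%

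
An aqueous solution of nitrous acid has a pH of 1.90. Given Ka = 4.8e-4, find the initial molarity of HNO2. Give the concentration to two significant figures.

[H+] = 10^(-1.90) = 1.26 × 10^-2 M = x
Ka = x²/(C₀ − x) ⇒ C₀ = x + x²/Ka
C₀ = 1.26 × 10^-2 + (1.26 × 10^-2)²/(4.8 × 10^-4) = 3.43 × 10^-1 M

C₀ = 3.4 × 10^-1 M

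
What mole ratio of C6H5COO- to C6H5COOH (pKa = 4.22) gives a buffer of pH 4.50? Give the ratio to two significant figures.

ratio = 1.9

pH = pKa + log(r) ⇒ log(r) = 4.50 − 4.22 = +0.28
r = [C6H5COO-]/[C6H5COOH] = 10^(+0.28) = 1.91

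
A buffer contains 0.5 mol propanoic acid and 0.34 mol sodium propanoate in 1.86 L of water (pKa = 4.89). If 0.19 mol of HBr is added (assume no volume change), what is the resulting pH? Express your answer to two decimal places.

pH = 4.23

After neutralization: n(CH3CH2COOH) = 0.69 mol, n(CH3CH2COO-) = 0.15 mol.
pH = pKa + log([A⁻]/[HA]) = 4.89 + log(0.15/0.69) = 4.89 -0.663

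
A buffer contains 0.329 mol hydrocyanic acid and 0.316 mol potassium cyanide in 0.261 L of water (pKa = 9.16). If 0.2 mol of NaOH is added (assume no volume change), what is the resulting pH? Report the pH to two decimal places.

pH = 9.76

OH- converts HCN to CN-: HCN → 0.129 mol, CN- → 0.516 mol.
pH = pKa + log([A⁻]/[HA]) = 9.16 + log(0.516/0.129) = 9.16 +0.602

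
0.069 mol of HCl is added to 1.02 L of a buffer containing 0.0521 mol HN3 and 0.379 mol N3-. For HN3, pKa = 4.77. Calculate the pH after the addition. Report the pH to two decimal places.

Added H+ converts N3- to HN3: HN3 → 0.121 mol, N3- → 0.31 mol.
pH = pKa + log([A⁻]/[HA]) = 4.77 + log(0.31/0.121) = 4.77 +0.409

pH = 5.18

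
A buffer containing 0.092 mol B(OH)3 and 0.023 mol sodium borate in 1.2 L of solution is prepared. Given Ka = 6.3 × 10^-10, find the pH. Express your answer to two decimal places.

pH = 8.60

pKa = −log(6.3 × 10^-10) = 9.201
Henderson–Hasselbalch: pH = pKa + log([B(OH)4-]/[B(OH)3]) = 9.201 + log(0.023/0.092)
pH = 9.201 + (-0.602) = 8.60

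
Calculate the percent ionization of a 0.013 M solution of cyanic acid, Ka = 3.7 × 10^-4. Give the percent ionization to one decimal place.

HOCN ⇌ OCN- + H+; let x = [H+] at equilibrium.
Ka = x²/(C₀ − x); solving the quadratic gives x = 2.02 × 10^-3 M.
Fraction ionized = 2.02 × 10^-3 / 0.013 = 0.1554 → 15.5%

15.5%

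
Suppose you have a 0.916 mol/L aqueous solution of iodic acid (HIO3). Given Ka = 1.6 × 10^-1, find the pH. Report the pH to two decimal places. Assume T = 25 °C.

HIO3 ⇌ IO3- + H+
From the ICE table, Ka = x²/(0.916 − x) = 1.6 × 10^-1.
Here C₀/Ka ≈ 5.73, so the small-x approximation fails. Use the quadratic:
x = [−0.16 + √(0.16² + 0.586)]/2 = 3.11 × 10^-1 M
pH = −log[H+] = −log(3.11 × 10^-1) = 0.51

pH = 0.51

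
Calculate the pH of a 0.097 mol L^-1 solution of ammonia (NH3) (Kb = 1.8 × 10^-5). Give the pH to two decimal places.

pH = 11.12

NH3 + H2O ⇌ NH4+ + OH-
Let x = [OH-] at equilibrium. Kb = x²/(0.097 − x).
Since Kb ≪ C₀, x ≈ √(Kb·C₀) = 1.32 × 10^-3 M.
(x/C₀ = 1.4% < 5%, so the approximation holds.)
pOH = −log(1.32 × 10^-3) = 2.88; pH = 14.00 − 2.88 = 11.12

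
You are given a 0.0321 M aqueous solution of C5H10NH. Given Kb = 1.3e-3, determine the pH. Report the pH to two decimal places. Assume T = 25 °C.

pH = 11.77

C5H10NH + H2O ⇌ C5H10NH2+ + OH-
Let x = [OH-] at equilibrium. Kb = x²/(0.0321 − x).
Here C₀/Kb ≈ 24.7, so the small-x approximation fails. Use the quadratic:
x = (−Kb + √(Kb² + 4·Kb·C₀))/2 = 5.84 × 10^-3 M
pOH = 2.23, so pH = 14.00 − pOH = 11.77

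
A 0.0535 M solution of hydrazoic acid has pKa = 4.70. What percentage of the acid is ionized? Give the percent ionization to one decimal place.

HN3 ⇌ N3- + H+; let x = [H+] at equilibrium.
Ka = 10^(−4.70) = 2.00 × 10^-5
x ≈ √(Ka·C₀) = √(2.00 × 10^-5 × 0.0535) = 1.03 × 10^-3 M
% ionization = x/C₀ × 100% = 1.03 × 10^-3/0.0535 × 100% = 1.9%

1.9%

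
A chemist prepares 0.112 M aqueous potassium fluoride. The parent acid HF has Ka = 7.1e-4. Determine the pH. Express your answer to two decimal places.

F- is the conjugate base of the weak acid HF.
Kb = Kw/Ka = 1.0×10^-14 / 7.1 × 10^-4 = 1.41 × 10^-11
Kb = [OH-]²/(0.112 − [OH-]) = 1.41 × 10^-11
Since Kb ≪ C₀, [OH-] ≈ √(Kb·C₀) = 1.26 × 10^-6 M.
([OH-]/C₀ = 0.0011% < 5%, so the approximation holds.)
pOH = 5.90, so pH = 14.00 − pOH = 8.10

pH = 8.10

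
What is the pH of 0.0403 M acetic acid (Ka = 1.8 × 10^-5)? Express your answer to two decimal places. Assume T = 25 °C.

pH = 3.07

CH3COOH ⇌ CH3COO- + H+
Ka = x²/(0.0403 − x) = 1.8 × 10^-5
Since Ka ≪ C₀, x ≈ √(Ka·C₀) = 8.52 × 10^-4 M.
Check: 2.1% ionized — well under 5%, approximation valid.
pH = −log(8.52 × 10^-4) = 3.07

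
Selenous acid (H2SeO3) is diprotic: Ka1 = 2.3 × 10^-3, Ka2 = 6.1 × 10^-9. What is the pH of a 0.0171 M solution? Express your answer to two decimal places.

pH = 2.28

Ka1 ≫ Ka2, so treat the first dissociation as the only significant source of H+.
Ka1 = x²/(0.0171 − x) = 2.3 × 10^-3
Solving the quadratic: x = (−Ka1 + √(Ka1² + 4·Ka1·C₀))/2 = 5.23 × 10^-3 M
pH = −log(5.23 × 10^-3) = 2.28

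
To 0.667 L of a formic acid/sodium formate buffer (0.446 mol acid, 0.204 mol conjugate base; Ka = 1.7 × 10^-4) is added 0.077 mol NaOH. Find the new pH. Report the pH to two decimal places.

OH- converts HCOOH to HCOO-: HCOOH → 0.369 mol, HCOO- → 0.281 mol.
pKa = −log(1.7 × 10^-4) = 3.770
pH = pKa + log([A⁻]/[HA]) = 3.770 + log(0.281/0.369) = 3.770 -0.118

pH = 3.65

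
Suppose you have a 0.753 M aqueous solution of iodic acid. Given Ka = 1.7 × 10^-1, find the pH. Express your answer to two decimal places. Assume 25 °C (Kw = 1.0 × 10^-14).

HIO3 ⇌ IO3- + H+
From the ICE table, Ka = [H+]²/(0.753 − [H+]) = 1.7 × 10^-1.
[H+] is not negligible relative to C₀; solve [H+]² + 0.17·[H+] − 0.128 = 0.
[H+] = [−0.17 + √(0.17² + 0.512)]/2 = 2.83 × 10^-1 M
pH = −log[H+] = −log(2.83 × 10^-1) = 0.55

pH = 0.55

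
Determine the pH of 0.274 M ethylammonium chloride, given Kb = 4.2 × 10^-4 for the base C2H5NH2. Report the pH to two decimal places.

C2H5NH3+ is the conjugate acid of the weak base C2H5NH2.
Ka = Kw/Kb = 1.0×10^-14 / 4.2 × 10^-4 = 2.38 × 10^-11
Ka = [H+]²/(0.274 − [H+]) = 2.38 × 10^-11
Assume [H+] ≪ 0.274: [H+] ≈ √(2.38 × 10^-11 × 0.274) = 2.55 × 10^-6 M
Check: 0.00093% ionized — well under 5%, approximation valid.
pH = −log[H+] = −log(2.55 × 10^-6) = 5.59

pH = 5.59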